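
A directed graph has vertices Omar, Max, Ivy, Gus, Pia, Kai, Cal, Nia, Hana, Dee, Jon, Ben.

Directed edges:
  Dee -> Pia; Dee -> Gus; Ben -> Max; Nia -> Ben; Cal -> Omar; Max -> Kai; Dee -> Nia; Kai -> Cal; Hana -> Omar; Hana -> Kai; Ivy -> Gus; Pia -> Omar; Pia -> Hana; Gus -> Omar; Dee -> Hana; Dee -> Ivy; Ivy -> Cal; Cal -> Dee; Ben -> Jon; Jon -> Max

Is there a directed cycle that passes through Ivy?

Yes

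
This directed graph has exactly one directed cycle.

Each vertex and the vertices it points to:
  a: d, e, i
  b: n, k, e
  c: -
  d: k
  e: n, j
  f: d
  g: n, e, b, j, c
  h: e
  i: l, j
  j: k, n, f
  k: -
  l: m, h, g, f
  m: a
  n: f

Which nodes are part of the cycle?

a, i, l, m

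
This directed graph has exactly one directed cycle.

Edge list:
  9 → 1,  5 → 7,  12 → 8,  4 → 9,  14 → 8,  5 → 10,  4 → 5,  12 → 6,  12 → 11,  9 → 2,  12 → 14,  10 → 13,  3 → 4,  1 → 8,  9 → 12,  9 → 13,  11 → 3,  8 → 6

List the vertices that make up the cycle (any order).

3, 4, 9, 11, 12

DFS with gray/black marking from 4:
4 gray
  9 gray
    12 gray
      8 gray
        6 gray
        6 black
      8 black
      14 gray
        14→8: 8 black — skip
      14 black
      11 gray
        3 gray
          3→4: 4 is gray → back edge
Back edge closes the cycle 4 → 9 → 12 → 11 → 3 → 4; its vertices are {3, 4, 9, 11, 12}.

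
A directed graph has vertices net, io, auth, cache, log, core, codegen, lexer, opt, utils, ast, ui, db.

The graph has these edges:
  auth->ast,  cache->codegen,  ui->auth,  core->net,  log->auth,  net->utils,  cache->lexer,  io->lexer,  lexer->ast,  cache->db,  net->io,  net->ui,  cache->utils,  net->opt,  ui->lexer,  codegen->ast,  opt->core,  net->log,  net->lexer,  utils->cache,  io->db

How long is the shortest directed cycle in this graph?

2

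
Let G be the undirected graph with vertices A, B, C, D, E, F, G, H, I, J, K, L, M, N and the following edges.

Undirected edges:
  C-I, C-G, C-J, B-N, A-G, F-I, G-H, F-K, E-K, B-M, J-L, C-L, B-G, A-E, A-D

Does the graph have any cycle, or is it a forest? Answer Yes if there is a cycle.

Yes

DFS, tracking each vertex's parent; an edge to a visited non-parent vertex closes a cycle.
Start from A:
visit A (parent –)
  visit G (parent A)
    visit H (parent G)
      H–G: parent, skip
    visit C (parent G)
      C–G: parent, skip
      visit J (parent C)
        visit L (parent J)
          L–J: parent, skip
          L–C: C visited and ≠ parent → cycle
Cycle: C – J – L – C.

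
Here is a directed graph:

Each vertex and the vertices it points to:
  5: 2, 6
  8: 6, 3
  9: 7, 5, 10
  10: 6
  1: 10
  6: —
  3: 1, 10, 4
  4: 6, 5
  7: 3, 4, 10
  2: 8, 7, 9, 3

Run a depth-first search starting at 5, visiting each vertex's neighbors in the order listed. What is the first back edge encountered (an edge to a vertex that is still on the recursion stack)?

DFS from 5 (visiting each vertex's neighbors in the order listed); mark gray on enter, black on exit:
5 gray
  2 gray
    8 gray
      6 gray
      6 black
      3 gray
        1 gray
          10 gray
            10→6: 6 black — skip
          10 black
        1 black
        3→10: 10 black — skip
        4 gray
          4→6: 6 black — skip
          4→5: 5 is gray → back edge
First back edge: 4 → 5.

4->5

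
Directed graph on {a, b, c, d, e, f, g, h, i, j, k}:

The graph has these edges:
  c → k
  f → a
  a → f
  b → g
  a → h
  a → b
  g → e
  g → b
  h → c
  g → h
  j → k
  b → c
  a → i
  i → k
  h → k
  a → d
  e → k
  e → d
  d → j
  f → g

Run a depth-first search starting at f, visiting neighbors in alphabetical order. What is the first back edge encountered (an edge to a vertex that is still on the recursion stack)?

DFS from f (visiting neighbors in alphabetical order); mark gray on enter, black on exit:
f gray
  a gray
    b gray
      c gray
        k gray
        k black
      c black
      g gray
        g→b: b is gray → back edge
First back edge: g → b.

g->b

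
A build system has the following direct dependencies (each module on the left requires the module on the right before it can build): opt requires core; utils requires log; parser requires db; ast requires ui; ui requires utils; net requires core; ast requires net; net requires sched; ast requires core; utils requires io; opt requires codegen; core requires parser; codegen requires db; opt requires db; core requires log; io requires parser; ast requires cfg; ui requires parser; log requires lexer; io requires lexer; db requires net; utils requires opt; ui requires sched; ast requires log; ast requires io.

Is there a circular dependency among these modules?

DFS with white/gray/black marking, starting from lexer:
lexer gray
lexer black
parser gray
  db gray
    net gray
      sched gray
      sched black
      core gray
        core→parser: parser is gray → back edge
Back edge found, so a cycle exists: parser → db → net → core → parser.

Yes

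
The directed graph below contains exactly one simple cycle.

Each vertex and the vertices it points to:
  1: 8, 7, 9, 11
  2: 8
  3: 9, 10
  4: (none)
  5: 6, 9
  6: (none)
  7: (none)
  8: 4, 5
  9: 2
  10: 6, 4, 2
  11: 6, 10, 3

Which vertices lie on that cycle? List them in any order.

DFS with gray/black marking from 8:
8 gray
  4 gray
  4 black
  5 gray
    6 gray
    6 black
    9 gray
      2 gray
        2→8: 8 is gray → back edge
Back edge closes the cycle 8 → 5 → 9 → 2 → 8; its vertices are {2, 5, 8, 9}.

2, 5, 8, 9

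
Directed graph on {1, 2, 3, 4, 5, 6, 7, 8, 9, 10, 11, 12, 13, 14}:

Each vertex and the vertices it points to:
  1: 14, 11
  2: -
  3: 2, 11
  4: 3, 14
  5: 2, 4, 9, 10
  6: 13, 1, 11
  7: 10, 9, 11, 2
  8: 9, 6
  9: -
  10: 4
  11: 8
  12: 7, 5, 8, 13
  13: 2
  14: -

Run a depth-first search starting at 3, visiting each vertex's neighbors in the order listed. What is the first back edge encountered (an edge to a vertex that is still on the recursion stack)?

1→11

DFS from 3 (visiting each vertex's neighbors in the order listed); mark gray on enter, black on exit:
3 gray
  2 gray
  2 black
  11 gray
    8 gray
      9 gray
      9 black
      6 gray
        13 gray
          13→2: 2 black — skip
        13 black
        1 gray
          14 gray
          14 black
          1→11: 11 is gray → back edge
First back edge: 1 → 11.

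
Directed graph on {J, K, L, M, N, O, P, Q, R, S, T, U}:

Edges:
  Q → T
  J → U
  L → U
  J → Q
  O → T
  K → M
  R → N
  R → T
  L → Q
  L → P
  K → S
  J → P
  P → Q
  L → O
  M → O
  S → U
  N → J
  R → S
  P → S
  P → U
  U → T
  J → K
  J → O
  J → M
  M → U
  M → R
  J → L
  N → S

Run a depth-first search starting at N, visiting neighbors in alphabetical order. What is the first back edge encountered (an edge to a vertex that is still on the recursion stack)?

DFS from N (visiting neighbors in alphabetical order); mark gray on enter, black on exit:
N gray
  J gray
    K gray
      M gray
        O gray
          T gray
          T black
        O black
        R gray
          R→N: N is gray → back edge
First back edge: R → N.

R->N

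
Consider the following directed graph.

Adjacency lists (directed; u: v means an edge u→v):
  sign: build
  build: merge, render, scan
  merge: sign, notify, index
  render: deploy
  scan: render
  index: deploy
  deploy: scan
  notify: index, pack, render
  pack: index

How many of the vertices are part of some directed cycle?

6

A vertex is on a directed cycle iff it belongs to a strongly connected component of size ≥ 2 (or has a self-loop).
The vertices on cycles are {scan, sign, build, merge, deploy, render} — 6 in total.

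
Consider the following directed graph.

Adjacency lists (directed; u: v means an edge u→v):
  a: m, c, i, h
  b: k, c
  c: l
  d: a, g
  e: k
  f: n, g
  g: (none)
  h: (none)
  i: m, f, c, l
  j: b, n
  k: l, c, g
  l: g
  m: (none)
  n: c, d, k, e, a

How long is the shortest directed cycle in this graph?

4

For each vertex v, BFS finds the shortest path from v back to v.
The shortest such closed walk is n → a → i → f → n, length 4.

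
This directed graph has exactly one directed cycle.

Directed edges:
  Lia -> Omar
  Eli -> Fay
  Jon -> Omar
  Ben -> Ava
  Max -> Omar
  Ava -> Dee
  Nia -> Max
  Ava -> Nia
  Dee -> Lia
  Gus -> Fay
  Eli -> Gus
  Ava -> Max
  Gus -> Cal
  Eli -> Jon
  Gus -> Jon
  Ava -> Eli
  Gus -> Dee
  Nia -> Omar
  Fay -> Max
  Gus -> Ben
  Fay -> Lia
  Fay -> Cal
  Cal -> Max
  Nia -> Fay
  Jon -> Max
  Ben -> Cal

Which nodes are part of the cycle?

DFS with gray/black marking from Ava:
Ava gray
  Dee gray
    Lia gray
      Omar gray
      Omar black
    Lia black
  Dee black
  Max gray
    Max→Omar: Omar black — skip
  Max black
  Eli gray
    Gus gray
      Fay gray
        Cal gray
          Cal→Max: Max black — skip
        Cal black
        Fay→Max: Max black — skip
        Fay→Lia: Lia black — skip
      Fay black
      Gus→Cal: Cal black — skip
      Jon gray
        Jon→Max: Max black — skip
        Jon→Omar: Omar black — skip
      Jon black
      Gus→Dee: Dee black — skip
      Ben gray
        Ben→Ava: Ava is gray → back edge
Back edge closes the cycle Ava → Eli → Gus → Ben → Ava; its vertices are {Ava, Ben, Eli, Gus}.

Ava, Ben, Eli, Gus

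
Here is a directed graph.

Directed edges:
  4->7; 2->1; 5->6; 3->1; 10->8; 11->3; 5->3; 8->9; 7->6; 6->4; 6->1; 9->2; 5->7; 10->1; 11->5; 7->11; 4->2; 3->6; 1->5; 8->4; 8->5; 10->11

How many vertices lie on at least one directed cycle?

8

A vertex is on a directed cycle iff it belongs to a strongly connected component of size ≥ 2 (or has a self-loop).
The vertices on cycles are {1, 2, 3, 4, 5, 6, 7, 11} — 8 in total.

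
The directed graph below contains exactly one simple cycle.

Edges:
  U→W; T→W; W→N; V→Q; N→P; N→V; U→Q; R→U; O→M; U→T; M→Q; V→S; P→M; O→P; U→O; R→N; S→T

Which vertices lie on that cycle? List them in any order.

N, S, T, V, W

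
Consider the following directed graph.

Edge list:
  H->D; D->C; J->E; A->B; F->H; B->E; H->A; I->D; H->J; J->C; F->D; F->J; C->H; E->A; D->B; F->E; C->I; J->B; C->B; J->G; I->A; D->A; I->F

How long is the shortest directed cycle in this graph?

3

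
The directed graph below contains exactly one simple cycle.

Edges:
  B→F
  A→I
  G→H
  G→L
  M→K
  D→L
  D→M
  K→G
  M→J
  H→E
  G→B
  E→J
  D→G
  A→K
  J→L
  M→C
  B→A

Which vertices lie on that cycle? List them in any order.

A, B, G, K

DFS with gray/black marking from G:
G gray
  B gray
    A gray
      K gray
        K→G: G is gray → back edge
Back edge closes the cycle G → B → A → K → G; its vertices are {A, B, G, K}.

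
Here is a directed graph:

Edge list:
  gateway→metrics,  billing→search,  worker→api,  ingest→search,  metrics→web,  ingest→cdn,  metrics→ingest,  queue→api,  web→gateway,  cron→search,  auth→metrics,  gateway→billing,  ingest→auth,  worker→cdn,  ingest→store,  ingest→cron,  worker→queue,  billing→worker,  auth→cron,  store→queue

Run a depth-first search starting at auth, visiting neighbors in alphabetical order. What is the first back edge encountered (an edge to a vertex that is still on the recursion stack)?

ingest->auth

DFS from auth (visiting neighbors in alphabetical order); mark gray on enter, black on exit:
auth gray
  cron gray
    search gray
    search black
  cron black
  metrics gray
    ingest gray
      ingest→auth: auth is gray → back edge
First back edge: ingest → auth.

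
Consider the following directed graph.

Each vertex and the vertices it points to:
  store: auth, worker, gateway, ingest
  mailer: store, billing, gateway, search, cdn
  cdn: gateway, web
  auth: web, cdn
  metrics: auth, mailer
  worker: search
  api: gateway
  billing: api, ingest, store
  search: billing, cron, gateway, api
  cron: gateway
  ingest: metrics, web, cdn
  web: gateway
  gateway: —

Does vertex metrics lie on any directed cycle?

Yes

metrics is on a cycle iff metrics can reach itself via ≥1 edge.
metrics → mailer → store → ingest → metrics — yes.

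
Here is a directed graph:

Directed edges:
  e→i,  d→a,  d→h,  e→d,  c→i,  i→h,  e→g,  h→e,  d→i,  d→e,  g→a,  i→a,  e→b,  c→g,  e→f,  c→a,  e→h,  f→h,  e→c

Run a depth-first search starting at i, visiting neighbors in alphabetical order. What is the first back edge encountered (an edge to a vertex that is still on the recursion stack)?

DFS from i (visiting neighbors in alphabetical order); mark gray on enter, black on exit:
i gray
  a gray
  a black
  h gray
    e gray
      b gray
      b black
      c gray
        c→a: a black — skip
        g gray
          g→a: a black — skip
        g black
        c→i: i is gray → back edge
First back edge: c → i.

c→i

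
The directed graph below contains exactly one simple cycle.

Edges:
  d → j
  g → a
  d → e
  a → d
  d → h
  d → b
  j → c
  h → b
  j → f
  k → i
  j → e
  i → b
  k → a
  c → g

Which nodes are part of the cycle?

a, c, d, g, j

DFS with gray/black marking from a:
a gray
  d gray
    e gray
    e black
    b gray
    b black
    j gray
      f gray
      f black
      c gray
        g gray
          g→a: a is gray → back edge
Back edge closes the cycle a → d → j → c → g → a; its vertices are {a, c, d, g, j}.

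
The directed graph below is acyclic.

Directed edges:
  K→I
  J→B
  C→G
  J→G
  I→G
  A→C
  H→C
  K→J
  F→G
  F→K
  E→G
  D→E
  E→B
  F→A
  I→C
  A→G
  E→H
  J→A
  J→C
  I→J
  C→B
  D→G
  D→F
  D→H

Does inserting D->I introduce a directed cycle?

No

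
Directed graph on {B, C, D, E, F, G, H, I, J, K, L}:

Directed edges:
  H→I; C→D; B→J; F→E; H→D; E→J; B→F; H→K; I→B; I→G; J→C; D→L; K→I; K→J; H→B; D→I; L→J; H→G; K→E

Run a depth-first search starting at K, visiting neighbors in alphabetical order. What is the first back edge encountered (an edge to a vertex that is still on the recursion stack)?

DFS from K (visiting neighbors in alphabetical order); mark gray on enter, black on exit:
K gray
  E gray
    J gray
      C gray
        D gray
          I gray
            B gray
              F gray
                F→E: E is gray → back edge
First back edge: F → E.

F→E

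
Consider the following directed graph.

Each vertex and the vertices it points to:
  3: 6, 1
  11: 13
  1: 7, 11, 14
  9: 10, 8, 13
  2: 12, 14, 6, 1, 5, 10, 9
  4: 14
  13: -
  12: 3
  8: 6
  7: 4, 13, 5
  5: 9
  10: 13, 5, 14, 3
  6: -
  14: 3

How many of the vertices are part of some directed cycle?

8

A vertex is on a directed cycle iff it belongs to a strongly connected component of size ≥ 2 (or has a self-loop).
The vertices on cycles are {1, 3, 4, 5, 7, 9, 10, 14} — 8 in total.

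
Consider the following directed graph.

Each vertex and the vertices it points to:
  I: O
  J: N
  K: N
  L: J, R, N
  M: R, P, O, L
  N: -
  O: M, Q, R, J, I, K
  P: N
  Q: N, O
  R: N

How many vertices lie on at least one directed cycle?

A vertex is on a directed cycle iff it belongs to a strongly connected component of size ≥ 2 (or has a self-loop).
The vertices on cycles are {I, M, O, Q} — 4 in total.

4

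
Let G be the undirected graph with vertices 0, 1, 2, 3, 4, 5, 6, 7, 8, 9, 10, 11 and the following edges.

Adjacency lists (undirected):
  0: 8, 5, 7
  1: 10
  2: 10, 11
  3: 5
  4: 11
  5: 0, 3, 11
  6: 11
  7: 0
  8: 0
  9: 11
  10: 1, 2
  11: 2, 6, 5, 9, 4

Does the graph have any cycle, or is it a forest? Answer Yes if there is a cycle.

DFS, tracking each vertex's parent; an edge to a visited non-parent vertex closes a cycle.
Start from 4:
visit 4 (parent –)
  visit 11 (parent 4)
    visit 2 (parent 11)
      visit 10 (parent 2)
        visit 1 (parent 10)
          1–10: parent, skip
        10–2: parent, skip
      2–11: parent, skip
    visit 6 (parent 11)
      6–11: parent, skip
    visit 5 (parent 11)
      visit 0 (parent 5)
        visit 8 (parent 0)
          8–0: parent, skip
        0–5: parent, skip
        visit 7 (parent 0)
          7–0: parent, skip
      visit 3 (parent 5)
        3–5: parent, skip
      5–11: parent, skip
    visit 9 (parent 11)
      9–11: parent, skip
    11–4: parent, skip
No non-parent visited neighbor found — the graph is a forest.

No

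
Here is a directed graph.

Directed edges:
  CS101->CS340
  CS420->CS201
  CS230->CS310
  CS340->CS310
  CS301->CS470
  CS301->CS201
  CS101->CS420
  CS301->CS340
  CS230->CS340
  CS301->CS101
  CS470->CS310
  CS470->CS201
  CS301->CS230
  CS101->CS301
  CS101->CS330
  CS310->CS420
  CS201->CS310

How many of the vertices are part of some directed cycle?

5

A vertex is on a directed cycle iff it belongs to a strongly connected component of size ≥ 2 (or has a self-loop).
The vertices on cycles are {CS101, CS201, CS301, CS310, CS420} — 5 in total.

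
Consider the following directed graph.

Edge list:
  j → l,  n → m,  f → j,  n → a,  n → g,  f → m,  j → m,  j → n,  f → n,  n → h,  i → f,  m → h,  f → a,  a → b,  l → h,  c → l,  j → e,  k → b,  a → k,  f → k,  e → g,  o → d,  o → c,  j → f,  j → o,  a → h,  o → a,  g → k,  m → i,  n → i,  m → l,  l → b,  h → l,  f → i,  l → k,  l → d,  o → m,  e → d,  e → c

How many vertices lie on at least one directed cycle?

8

A vertex is on a directed cycle iff it belongs to a strongly connected component of size ≥ 2 (or has a self-loop).
The vertices on cycles are {f, h, i, j, l, m, n, o} — 8 in total.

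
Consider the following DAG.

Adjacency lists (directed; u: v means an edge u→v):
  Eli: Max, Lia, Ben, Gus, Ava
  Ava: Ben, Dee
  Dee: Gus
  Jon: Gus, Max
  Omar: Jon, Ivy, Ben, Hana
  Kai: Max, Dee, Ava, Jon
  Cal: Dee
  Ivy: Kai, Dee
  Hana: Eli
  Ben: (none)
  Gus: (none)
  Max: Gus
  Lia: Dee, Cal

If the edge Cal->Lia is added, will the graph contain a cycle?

Yes

Adding Cal→Lia creates a cycle iff Lia can already reach Cal.
Path from Lia: Lia → Cal.
So Lia → … → Cal → Lia is a cycle.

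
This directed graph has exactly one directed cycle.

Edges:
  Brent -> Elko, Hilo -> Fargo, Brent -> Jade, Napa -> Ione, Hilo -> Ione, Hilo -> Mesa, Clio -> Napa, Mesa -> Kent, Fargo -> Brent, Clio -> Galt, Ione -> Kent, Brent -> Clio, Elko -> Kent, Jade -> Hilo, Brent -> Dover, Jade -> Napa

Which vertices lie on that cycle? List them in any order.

Hilo, Jade, Brent, Fargo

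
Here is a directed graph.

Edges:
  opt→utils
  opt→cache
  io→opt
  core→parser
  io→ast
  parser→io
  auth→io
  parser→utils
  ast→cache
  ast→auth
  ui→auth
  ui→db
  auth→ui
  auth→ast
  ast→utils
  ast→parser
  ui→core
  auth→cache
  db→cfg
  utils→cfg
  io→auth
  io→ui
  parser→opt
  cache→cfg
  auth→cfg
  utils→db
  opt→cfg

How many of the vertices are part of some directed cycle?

6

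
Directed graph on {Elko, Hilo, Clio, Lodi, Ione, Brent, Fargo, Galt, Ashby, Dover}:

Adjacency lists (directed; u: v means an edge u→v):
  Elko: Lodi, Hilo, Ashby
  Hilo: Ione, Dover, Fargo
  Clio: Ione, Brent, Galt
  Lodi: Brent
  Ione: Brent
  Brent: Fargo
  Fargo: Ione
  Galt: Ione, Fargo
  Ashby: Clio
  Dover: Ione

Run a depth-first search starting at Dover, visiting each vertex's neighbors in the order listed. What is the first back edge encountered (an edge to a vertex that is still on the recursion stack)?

DFS from Dover (visiting each vertex's neighbors in the order listed); mark gray on enter, black on exit:
Dover gray
  Ione gray
    Brent gray
      Fargo gray
        Fargo→Ione: Ione is gray → back edge
First back edge: Fargo → Ione.

Fargo→Ione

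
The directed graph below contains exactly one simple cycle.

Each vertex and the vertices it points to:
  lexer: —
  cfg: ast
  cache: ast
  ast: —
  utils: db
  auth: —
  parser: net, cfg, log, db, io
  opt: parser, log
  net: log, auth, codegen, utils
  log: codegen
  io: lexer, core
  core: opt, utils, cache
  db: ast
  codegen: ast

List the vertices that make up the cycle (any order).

io, opt, core, parser

DFS with gray/black marking from parser:
parser gray
  net gray
    log gray
      codegen gray
        ast gray
        ast black
      codegen black
    log black
    auth gray
    auth black
    net→codegen: codegen black — skip
    utils gray
      db gray
        db→ast: ast black — skip
      db black
    utils black
  net black
  cfg gray
    cfg→ast: ast black — skip
  cfg black
  parser→log: log black — skip
  parser→db: db black — skip
  io gray
    lexer gray
    lexer black
    core gray
      opt gray
        opt→parser: parser is gray → back edge
Back edge closes the cycle parser → io → core → opt → parser; its vertices are {io, opt, core, parser}.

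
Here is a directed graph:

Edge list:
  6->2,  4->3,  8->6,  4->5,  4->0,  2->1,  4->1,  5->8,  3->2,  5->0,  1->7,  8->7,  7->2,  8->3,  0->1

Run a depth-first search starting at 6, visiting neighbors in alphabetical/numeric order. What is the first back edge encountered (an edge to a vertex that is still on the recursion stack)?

7→2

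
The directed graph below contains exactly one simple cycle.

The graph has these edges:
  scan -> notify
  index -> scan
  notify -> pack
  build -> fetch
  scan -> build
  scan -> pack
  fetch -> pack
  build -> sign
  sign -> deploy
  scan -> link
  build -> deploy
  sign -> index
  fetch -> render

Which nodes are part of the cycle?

scan, sign, build, index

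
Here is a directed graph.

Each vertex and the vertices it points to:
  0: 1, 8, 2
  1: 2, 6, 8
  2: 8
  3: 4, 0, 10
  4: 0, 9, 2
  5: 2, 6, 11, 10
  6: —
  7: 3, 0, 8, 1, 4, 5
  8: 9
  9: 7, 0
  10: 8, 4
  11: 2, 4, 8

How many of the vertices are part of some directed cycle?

A vertex is on a directed cycle iff it belongs to a strongly connected component of size ≥ 2 (or has a self-loop).
The vertices on cycles are {0, 1, 2, 3, 4, 5, 7, 8, 9, 10, 11} — 11 in total.

11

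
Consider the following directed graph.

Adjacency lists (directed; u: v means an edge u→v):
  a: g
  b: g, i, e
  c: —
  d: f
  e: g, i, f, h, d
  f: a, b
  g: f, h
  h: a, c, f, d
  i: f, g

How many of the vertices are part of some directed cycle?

A vertex is on a directed cycle iff it belongs to a strongly connected component of size ≥ 2 (or has a self-loop).
The vertices on cycles are {a, b, d, e, f, g, h, i} — 8 in total.

8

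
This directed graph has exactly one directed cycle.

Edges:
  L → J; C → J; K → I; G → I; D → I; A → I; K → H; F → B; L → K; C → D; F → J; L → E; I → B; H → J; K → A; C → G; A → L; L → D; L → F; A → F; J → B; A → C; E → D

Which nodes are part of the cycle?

A, K, L

DFS with gray/black marking from K:
K gray
  I gray
    B gray
    B black
  I black
  A gray
    F gray
      F→B: B black — skip
      J gray
        J→B: B black — skip
      J black
    F black
    L gray
      L→K: K is gray → back edge
Back edge closes the cycle K → A → L → K; its vertices are {A, K, L}.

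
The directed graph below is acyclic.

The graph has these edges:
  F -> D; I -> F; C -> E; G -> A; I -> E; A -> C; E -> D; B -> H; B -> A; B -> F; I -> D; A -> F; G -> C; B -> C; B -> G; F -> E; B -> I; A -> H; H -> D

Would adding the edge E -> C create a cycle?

Adding E→C creates a cycle iff C can already reach E.
Path from C: C → E.
So C → … → E → C is a cycle.

Yes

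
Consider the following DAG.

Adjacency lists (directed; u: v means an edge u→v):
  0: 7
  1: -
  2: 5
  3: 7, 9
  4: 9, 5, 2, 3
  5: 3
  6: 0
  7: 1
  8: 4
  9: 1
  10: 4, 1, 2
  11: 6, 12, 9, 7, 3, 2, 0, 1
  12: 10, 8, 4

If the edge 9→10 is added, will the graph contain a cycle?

Yes

Adding 9→10 creates a cycle iff 10 can already reach 9.
Path from 10: 10 → 4 → 9.
So 10 → … → 9 → 10 is a cycle.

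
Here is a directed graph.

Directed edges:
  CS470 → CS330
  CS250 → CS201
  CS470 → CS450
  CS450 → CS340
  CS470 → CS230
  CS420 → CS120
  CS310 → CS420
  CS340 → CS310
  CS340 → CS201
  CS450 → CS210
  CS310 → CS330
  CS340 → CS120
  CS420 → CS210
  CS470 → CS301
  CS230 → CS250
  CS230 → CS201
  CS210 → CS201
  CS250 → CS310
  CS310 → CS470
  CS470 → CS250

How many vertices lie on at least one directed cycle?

A vertex is on a directed cycle iff it belongs to a strongly connected component of size ≥ 2 (or has a self-loop).
The vertices on cycles are {CS230, CS250, CS310, CS340, CS450, CS470} — 6 in total.

6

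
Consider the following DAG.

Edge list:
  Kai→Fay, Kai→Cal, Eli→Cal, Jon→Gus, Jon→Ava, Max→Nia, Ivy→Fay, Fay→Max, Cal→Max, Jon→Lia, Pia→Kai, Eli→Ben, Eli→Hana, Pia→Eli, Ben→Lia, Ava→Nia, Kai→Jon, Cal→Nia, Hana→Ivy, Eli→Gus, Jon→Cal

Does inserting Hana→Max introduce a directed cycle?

No

Adding Hana→Max creates a cycle iff Max can already reach Hana.
Explore from Max: no path reaches Hana. The graph stays acyclic.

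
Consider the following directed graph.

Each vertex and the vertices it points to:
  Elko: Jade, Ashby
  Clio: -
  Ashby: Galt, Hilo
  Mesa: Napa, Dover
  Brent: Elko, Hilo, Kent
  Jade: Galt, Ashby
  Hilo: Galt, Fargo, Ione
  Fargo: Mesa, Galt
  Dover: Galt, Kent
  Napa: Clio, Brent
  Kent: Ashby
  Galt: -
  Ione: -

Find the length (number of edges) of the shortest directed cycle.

5

For each vertex v, BFS finds the shortest path from v back to v.
The shortest such closed walk is Mesa → Napa → Brent → Hilo → Fargo → Mesa, length 5.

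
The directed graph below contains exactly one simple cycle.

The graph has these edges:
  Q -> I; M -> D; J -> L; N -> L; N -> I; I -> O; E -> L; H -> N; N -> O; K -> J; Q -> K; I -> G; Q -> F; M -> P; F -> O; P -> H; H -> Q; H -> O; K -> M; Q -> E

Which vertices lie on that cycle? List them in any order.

H, K, M, P, Q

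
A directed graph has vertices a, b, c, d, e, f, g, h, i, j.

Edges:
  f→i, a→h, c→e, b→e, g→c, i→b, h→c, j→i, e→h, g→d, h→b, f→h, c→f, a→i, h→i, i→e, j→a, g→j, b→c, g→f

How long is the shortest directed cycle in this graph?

3

For each vertex v, BFS finds the shortest path from v back to v.
The shortest such closed walk is f → h → c → f, length 3.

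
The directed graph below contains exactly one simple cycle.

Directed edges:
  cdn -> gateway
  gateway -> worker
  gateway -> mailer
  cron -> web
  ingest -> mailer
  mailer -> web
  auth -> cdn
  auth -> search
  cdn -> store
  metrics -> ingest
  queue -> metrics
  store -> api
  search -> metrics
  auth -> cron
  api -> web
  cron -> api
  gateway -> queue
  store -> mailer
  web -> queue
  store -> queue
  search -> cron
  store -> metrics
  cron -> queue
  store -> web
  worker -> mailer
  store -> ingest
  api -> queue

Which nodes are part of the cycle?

DFS with gray/black marking from metrics:
metrics gray
  ingest gray
    mailer gray
      web gray
        queue gray
          queue→metrics: metrics is gray → back edge
Back edge closes the cycle metrics → ingest → mailer → web → queue → metrics; its vertices are {web, queue, ingest, mailer, metrics}.

web, queue, ingest, mailer, metrics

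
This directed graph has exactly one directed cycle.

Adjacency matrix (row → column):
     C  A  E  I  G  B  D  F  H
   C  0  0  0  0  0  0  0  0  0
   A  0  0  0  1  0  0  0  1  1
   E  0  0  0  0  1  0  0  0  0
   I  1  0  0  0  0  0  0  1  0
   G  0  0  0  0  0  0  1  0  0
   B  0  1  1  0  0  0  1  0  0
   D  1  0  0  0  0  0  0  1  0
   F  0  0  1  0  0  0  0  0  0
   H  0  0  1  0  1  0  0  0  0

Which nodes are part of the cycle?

DFS with gray/black marking from D:
D gray
  F gray
    E gray
      G gray
        G→D: D is gray → back edge
Back edge closes the cycle D → F → E → G → D; its vertices are {D, E, F, G}.

D, E, F, G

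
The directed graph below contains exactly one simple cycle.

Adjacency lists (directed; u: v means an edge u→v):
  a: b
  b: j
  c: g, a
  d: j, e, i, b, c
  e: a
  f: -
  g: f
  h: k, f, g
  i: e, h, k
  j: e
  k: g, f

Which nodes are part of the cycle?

DFS with gray/black marking from b:
b gray
  j gray
    e gray
      a gray
        a→b: b is gray → back edge
Back edge closes the cycle b → j → e → a → b; its vertices are {a, b, e, j}.

a, b, e, j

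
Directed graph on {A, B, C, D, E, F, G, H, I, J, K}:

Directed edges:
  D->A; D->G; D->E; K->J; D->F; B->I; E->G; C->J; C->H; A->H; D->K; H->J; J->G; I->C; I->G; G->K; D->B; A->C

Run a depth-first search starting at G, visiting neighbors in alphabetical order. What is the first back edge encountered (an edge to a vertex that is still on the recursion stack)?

J->G

DFS from G (visiting neighbors in alphabetical order); mark gray on enter, black on exit:
G gray
  K gray
    J gray
      J→G: G is gray → back edge
First back edge: J → G.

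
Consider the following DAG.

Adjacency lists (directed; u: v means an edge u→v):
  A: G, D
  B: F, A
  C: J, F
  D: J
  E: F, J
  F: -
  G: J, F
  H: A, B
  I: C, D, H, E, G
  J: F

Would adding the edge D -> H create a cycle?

Yes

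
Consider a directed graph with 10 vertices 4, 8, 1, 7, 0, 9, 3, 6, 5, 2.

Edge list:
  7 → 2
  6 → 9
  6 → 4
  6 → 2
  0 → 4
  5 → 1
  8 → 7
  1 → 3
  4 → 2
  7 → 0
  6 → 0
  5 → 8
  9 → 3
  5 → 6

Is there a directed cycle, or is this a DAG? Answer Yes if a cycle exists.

DFS with white/gray/black marking, starting from 5:
5 gray
  8 gray
    7 gray
      2 gray
      2 black
      0 gray
        4 gray
          4→2: 2 black — skip
        4 black
      0 black
    7 black
  8 black
  6 gray
    9 gray
      3 gray
      3 black
    9 black
    6→0: 0 black — skip
    6→2: 2 black — skip
    6→4: 4 black — skip
  6 black
  1 gray
    1→3: 3 black — skip
  1 black
5 black
Every edge goes to a white or black vertex — no back edge, so the graph is acyclic.

No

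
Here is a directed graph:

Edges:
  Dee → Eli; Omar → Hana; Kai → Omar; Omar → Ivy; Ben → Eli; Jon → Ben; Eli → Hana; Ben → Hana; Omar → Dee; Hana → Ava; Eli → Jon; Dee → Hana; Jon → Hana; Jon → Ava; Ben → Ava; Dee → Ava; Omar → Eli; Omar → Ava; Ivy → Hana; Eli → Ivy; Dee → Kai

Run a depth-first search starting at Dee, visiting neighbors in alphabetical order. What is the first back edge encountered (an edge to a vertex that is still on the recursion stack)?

DFS from Dee (visiting neighbors in alphabetical order); mark gray on enter, black on exit:
Dee gray
  Ava gray
  Ava black
  Eli gray
    Hana gray
      Hana→Ava: Ava black — skip
    Hana black
    Ivy gray
      Ivy→Hana: Hana black — skip
    Ivy black
    Jon gray
      Jon→Ava: Ava black — skip
      Ben gray
        Ben→Ava: Ava black — skip
        Ben→Eli: Eli is gray → back edge
First back edge: Ben → Eli.

Ben->Eli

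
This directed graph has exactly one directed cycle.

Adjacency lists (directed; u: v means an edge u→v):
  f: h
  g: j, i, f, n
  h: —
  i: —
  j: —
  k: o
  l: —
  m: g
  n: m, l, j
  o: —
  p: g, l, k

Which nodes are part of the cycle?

g, m, n

DFS with gray/black marking from g:
g gray
  j gray
  j black
  i gray
  i black
  f gray
    h gray
    h black
  f black
  n gray
    m gray
      m→g: g is gray → back edge
Back edge closes the cycle g → n → m → g; its vertices are {g, m, n}.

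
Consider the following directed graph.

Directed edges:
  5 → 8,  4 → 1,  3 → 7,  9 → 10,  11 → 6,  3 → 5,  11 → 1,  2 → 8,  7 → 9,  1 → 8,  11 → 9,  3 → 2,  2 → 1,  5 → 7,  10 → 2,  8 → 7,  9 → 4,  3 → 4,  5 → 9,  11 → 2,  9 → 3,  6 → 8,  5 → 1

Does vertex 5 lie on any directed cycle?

Yes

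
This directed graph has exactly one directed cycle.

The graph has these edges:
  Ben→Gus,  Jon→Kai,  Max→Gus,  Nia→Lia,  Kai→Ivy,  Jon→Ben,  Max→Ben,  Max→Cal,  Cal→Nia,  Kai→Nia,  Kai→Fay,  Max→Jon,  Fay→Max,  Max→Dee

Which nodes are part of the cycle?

Fay, Jon, Kai, Max

DFS with gray/black marking from Max:
Max gray
  Jon gray
    Ben gray
      Gus gray
      Gus black
    Ben black
    Kai gray
      Nia gray
        Lia gray
        Lia black
      Nia black
      Ivy gray
      Ivy black
      Fay gray
        Fay→Max: Max is gray → back edge
Back edge closes the cycle Max → Jon → Kai → Fay → Max; its vertices are {Fay, Jon, Kai, Max}.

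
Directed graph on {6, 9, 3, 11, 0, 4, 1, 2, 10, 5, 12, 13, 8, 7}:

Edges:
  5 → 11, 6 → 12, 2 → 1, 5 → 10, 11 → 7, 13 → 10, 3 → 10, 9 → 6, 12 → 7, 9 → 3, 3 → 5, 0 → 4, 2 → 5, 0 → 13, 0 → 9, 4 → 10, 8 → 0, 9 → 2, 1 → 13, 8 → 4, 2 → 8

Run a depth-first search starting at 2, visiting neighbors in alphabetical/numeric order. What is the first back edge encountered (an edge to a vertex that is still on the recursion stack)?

9->2

DFS from 2 (visiting neighbors in alphabetical/numeric order); mark gray on enter, black on exit:
2 gray
  1 gray
    13 gray
      10 gray
      10 black
    13 black
  1 black
  5 gray
    5→10: 10 black — skip
    11 gray
      7 gray
      7 black
    11 black
  5 black
  8 gray
    0 gray
      4 gray
        4→10: 10 black — skip
      4 black
      9 gray
        9→2: 2 is gray → back edge
First back edge: 9 → 2.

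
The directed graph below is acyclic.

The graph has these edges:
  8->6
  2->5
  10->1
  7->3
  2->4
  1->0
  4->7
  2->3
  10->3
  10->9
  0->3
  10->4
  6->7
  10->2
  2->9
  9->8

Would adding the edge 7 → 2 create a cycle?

Adding 7→2 creates a cycle iff 2 can already reach 7.
Path from 2: 2 → 4 → 7.
So 2 → … → 7 → 2 is a cycle.

Yes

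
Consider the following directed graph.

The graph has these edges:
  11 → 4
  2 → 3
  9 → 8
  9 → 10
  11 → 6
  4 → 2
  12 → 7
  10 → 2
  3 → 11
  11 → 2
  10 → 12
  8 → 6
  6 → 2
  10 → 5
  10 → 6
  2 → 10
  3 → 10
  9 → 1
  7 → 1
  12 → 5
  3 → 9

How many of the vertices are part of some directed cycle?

A vertex is on a directed cycle iff it belongs to a strongly connected component of size ≥ 2 (or has a self-loop).
The vertices on cycles are {2, 3, 4, 6, 8, 9, 10, 11} — 8 in total.

8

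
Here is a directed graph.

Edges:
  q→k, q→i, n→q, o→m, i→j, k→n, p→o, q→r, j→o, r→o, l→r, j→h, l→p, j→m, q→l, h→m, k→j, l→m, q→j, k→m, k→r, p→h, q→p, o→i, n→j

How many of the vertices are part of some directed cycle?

A vertex is on a directed cycle iff it belongs to a strongly connected component of size ≥ 2 (or has a self-loop).
The vertices on cycles are {i, j, k, n, o, q} — 6 in total.

6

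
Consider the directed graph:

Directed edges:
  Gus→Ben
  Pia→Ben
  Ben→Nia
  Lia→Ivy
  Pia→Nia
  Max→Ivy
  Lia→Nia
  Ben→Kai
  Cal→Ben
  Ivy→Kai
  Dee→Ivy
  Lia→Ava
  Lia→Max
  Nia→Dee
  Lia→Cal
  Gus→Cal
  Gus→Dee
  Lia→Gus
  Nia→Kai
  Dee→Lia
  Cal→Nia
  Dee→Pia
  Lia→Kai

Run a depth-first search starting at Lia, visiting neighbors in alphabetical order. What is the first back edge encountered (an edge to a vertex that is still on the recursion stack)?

Dee→Lia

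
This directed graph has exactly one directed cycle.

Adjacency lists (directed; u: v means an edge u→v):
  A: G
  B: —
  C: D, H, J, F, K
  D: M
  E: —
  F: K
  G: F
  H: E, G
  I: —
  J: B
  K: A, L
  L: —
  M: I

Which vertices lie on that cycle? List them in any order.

DFS with gray/black marking from F:
F gray
  K gray
    A gray
      G gray
        G→F: F is gray → back edge
Back edge closes the cycle F → K → A → G → F; its vertices are {A, F, G, K}.

A, F, G, K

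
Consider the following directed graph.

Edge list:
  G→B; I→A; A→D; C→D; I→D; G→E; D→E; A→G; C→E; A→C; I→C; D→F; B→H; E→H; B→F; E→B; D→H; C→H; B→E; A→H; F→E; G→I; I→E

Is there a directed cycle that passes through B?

B is on a cycle iff B can reach itself via ≥1 edge.
B → E → B — yes.

Yes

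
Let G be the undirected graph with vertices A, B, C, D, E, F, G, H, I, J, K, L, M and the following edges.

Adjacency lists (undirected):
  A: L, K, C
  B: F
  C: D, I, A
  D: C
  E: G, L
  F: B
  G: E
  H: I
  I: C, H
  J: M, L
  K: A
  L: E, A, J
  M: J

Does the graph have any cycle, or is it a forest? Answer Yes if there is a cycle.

No

DFS, tracking each vertex's parent; an edge to a visited non-parent vertex closes a cycle.
Start from B:
visit B (parent –)
  visit F (parent B)
    F–B: parent, skip
visit A (parent –)
  visit L (parent A)
    visit E (parent L)
      visit G (parent E)
        G–E: parent, skip
      E–L: parent, skip
    L–A: parent, skip
    visit J (parent L)
      visit M (parent J)
        M–J: parent, skip
      J–L: parent, skip
  visit K (parent A)
    K–A: parent, skip
  visit C (parent A)
    visit D (parent C)
      D–C: parent, skip
    visit I (parent C)
      I–C: parent, skip
      visit H (parent I)
        H–I: parent, skip
    C–A: parent, skip
No non-parent visited neighbor found — the graph is a forest.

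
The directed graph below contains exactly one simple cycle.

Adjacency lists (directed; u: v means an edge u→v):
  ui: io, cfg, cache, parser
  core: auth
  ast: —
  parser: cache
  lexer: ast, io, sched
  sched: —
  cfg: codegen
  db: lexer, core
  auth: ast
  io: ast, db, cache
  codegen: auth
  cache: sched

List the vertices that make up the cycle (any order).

db, io, lexer

DFS with gray/black marking from io:
io gray
  ast gray
  ast black
  db gray
    lexer gray
      lexer→ast: ast black — skip
      lexer→io: io is gray → back edge
Back edge closes the cycle io → db → lexer → io; its vertices are {db, io, lexer}.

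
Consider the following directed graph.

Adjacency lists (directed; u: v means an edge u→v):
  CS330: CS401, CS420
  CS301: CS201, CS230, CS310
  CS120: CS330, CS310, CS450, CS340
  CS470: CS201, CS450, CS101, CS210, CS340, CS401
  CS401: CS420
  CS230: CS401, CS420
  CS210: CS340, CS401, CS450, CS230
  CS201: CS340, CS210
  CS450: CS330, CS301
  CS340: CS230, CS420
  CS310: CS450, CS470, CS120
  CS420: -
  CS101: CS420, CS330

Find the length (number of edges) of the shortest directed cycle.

2

For each vertex v, BFS finds the shortest path from v back to v.
The shortest such closed walk is CS120 → CS310 → CS120, length 2.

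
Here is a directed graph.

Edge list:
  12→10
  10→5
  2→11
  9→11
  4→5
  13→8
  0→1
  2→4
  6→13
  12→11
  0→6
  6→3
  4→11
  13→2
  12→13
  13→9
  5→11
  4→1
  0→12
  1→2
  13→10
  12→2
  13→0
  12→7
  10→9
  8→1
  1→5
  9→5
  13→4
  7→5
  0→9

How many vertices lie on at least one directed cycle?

7

A vertex is on a directed cycle iff it belongs to a strongly connected component of size ≥ 2 (or has a self-loop).
The vertices on cycles are {0, 1, 2, 4, 6, 12, 13} — 7 in total.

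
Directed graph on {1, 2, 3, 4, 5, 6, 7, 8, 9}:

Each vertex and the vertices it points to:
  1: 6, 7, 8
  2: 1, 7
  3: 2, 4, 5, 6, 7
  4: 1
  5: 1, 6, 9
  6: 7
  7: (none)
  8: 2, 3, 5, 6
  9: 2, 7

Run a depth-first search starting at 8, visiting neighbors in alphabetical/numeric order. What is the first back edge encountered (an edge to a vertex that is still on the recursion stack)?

1→8

DFS from 8 (visiting neighbors in alphabetical/numeric order); mark gray on enter, black on exit:
8 gray
  2 gray
    1 gray
      6 gray
        7 gray
        7 black
      6 black
      1→7: 7 black — skip
      1→8: 8 is gray → back edge
First back edge: 1 → 8.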